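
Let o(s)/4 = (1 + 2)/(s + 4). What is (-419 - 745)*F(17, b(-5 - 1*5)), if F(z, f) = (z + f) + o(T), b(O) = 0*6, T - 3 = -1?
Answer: -22116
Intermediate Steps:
T = 2 (T = 3 - 1 = 2)
o(s) = 12/(4 + s) (o(s) = 4*((1 + 2)/(s + 4)) = 4*(3/(4 + s)) = 12/(4 + s))
b(O) = 0
F(z, f) = 2 + f + z (F(z, f) = (z + f) + 12/(4 + 2) = (f + z) + 12/6 = (f + z) + 12*(⅙) = (f + z) + 2 = 2 + f + z)
(-419 - 745)*F(17, b(-5 - 1*5)) = (-419 - 745)*(2 + 0 + 17) = -1164*19 = -22116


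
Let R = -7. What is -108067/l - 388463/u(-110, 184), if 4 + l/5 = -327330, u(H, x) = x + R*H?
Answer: -158920660573/390345795 ≈ -407.13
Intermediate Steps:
u(H, x) = x - 7*H
l = -1636670 (l = -20 + 5*(-327330) = -20 - 1636650 = -1636670)
-108067/l - 388463/u(-110, 184) = -108067/(-1636670) - 388463/(184 - 7*(-110)) = -108067*(-1/1636670) - 388463/(184 + 770) = 108067/1636670 - 388463/954 = -158920660573/390345795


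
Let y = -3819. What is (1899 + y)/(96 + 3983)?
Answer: -1920/4079 ≈ -0.47070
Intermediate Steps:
(1899 + y)/(96 + 3983) = (1899 - 3819)/(96 + 3983) = -1920/4079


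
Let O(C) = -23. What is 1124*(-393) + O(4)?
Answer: -441755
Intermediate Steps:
1124*(-393) + O(4) = 1124*(-393) - 23 = -441732 - 23 = -441755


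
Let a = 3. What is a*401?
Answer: 1203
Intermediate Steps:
a*401 = 3*401 = 1203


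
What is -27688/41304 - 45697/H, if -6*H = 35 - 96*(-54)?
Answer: 1397538707/26945697 ≈ 51.865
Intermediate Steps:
H = -5219/6 (H = -(35 - 96*(-54))/6 = -(35 + 5184)/6 = -1/6*5219 = -5219/6 ≈ -869.83)
-27688/41304 - 45697/H = -27688/41304 - 45697/(-5219/6) = -27688*1/41304 - 45697*(-6/5219) = -3461/5163 + 274182/5219 = 1397538707/26945697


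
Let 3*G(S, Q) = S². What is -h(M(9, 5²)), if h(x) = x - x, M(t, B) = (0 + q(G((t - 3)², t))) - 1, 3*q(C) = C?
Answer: 0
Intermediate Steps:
G(S, Q) = S²/3
q(C) = C/3
M(t, B) = -1 + (-3 + t)⁴/9 (M(t, B) = (0 + (((t - 3)²)²/3)/3) - 1 = (0 + (((-3 + t)²)²/3)/3) - 1 = (0 + ((-3 + t)⁴/3)/3) - 1 = (0 + (-3 + t)⁴/9) - 1 = (-3 + t)⁴/9 - 1 = -1 + (-3 + t)⁴/9)
h(x) = 0
-h(M(9, 5²)) = -1*0 = 0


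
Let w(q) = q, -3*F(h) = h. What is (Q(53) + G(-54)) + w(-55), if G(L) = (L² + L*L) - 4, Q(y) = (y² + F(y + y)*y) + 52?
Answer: 20284/3 ≈ 6761.3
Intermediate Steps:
F(h) = -h/3
Q(y) = 52 + y²/3 (Q(y) = (y² + (-(y + y)/3)*y) + 52 = (y² + (-2*y/3)*y) + 52 = (y² - 2*y²/3) + 52 = y²/3 + 52 = 52 + y²/3)
G(L) = -4 + 2*L² (G(L) = (L² + L²) - 4 = 2*L² - 4 = -4 + 2*L²)
(Q(53) + G(-54)) + w(-55) = ((52 + (⅓)*53²) + (-4 + 2*(-54)²)) - 55 = ((52 + (⅓)*2809) + (-4 + 2*2916)) - 55 = ((52 + 2809/3) + (-4 + 5832)) - 55 = (2965/3 + 5828) - 55 = 20449/3 - 55 = 20284/3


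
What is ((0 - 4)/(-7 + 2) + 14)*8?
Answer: 592/5 ≈ 118.40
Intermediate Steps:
((0 - 4)/(-7 + 2) + 14)*8 = (-4/(-5) + 14)*8 = (-4*(-⅕) + 14)*8 = (⅘ + 14)*8 = (74/5)*8 = 592/5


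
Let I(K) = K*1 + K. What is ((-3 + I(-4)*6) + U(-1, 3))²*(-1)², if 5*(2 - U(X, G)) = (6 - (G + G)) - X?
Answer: 60516/25 ≈ 2420.6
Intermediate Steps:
I(K) = 2*K (I(K) = K + K = 2*K)
U(X, G) = ⅘ + X/5 + 2*G/5 (U(X, G) = 2 - ((6 - (G + G)) - X)/5 = 2 - ((6 - 2*G) - X)/5 = 2 - (6 - X - 2*G)/5 = 2 + (-6/5 + X/5 + 2*G/5) = ⅘ + X/5 + 2*G/5)
((-3 + I(-4)*6) + U(-1, 3))²*(-1)² = ((-3 + (2*(-4))*6) + (⅘ + (⅕)*(-1) + (⅖)*3))²*(-1)² = ((-3 - 8*6) + (⅘ - ⅕ + 6/5))²*1 = ((-3 - 48) + 9/5)²*1 = (-51 + 9/5)²*1 = (-246/5)²*1 = (60516/25)*1 = 60516/25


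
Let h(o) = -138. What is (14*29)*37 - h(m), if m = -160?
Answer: 15160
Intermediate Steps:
(14*29)*37 - h(m) = (14*29)*37 - 1*(-138) = 406*37 + 138 = 15022 + 138 = 15160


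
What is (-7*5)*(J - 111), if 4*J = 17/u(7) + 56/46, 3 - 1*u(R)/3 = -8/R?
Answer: 30914485/8004 ≈ 3862.4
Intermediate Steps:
u(R) = 9 + 24/R (u(R) = 9 - (-24)/R = 9 + 24/R)
J = 5173/8004 (J = (17/(9 + 24/7) + 56/46)/4 = (17/(9 + 24*(⅐)) + 56*(1/46))/4 = (17/(9 + 24/7) + 28/23)/4 = (17/(87/7) + 28/23)/4 = (17*(7/87) + 28/23)/4 = (119/87 + 28/23)/4 = (¼)*(5173/2001) = 5173/8004 ≈ 0.64630)
(-7*5)*(J - 111) = (-7*5)*(5173/8004 - 111) = -35*(-883271/8004) = 30914485/8004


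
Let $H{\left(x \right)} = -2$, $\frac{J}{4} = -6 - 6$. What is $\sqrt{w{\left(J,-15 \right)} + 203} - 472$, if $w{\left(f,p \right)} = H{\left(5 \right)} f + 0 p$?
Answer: $-472 + \sqrt{299} \approx -454.71$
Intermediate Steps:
$J = -48$ ($J = 4 \left(-6 - 6\right) = 4 \left(-12\right) = -48$)
$w{\left(f,p \right)} = - 2 f$ ($w{\left(f,p \right)} = - 2 f + 0 p = - 2 f + 0 = - 2 f$)
$\sqrt{w{\left(J,-15 \right)} + 203} - 472 = \sqrt{\left(-2\right) \left(-48\right) + 203} - 472 = \sqrt{96 + 203} - 472 = \sqrt{299} - 472 = -472 + \sqrt{299}$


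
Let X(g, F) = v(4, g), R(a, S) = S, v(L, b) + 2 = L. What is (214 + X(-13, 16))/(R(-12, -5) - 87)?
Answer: -54/23 ≈ -2.3478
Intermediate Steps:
v(L, b) = -2 + L
X(g, F) = 2 (X(g, F) = -2 + 4 = 2)
(214 + X(-13, 16))/(R(-12, -5) - 87) = (214 + 2)/(-5 - 87) = 216/(-92) = 216*(-1/92) = -54/23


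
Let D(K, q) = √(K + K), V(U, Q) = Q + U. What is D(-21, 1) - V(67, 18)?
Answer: -85 + I*√42 ≈ -85.0 + 6.4807*I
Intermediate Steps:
D(K, q) = √2*√K (D(K, q) = √(2*K) = √2*√K)
D(-21, 1) - V(67, 18) = √2*√(-21) - (18 + 67) = √2*(I*√21) - 1*85 = I*√42 - 85 = -85 + I*√42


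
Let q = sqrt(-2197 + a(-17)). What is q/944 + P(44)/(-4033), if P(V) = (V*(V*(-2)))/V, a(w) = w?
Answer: 88/4033 + 3*I*sqrt(246)/944 ≈ 0.02182 + 0.049844*I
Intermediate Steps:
q = 3*I*sqrt(246) (q = sqrt(-2197 - 17) = sqrt(-2214) = 3*I*sqrt(246) ≈ 47.053*I)
P(V) = -2*V (P(V) = (V*(-2*V))/V = (-2*V**2)/V = -2*V)
q/944 + P(44)/(-4033) = (3*I*sqrt(246))/944 - 2*44/(-4033) = (3*I*sqrt(246))*(1/944) - 88*(-1/4033) = 3*I*sqrt(246)/944 + 88/4033 = 88/4033 + 3*I*sqrt(246)/944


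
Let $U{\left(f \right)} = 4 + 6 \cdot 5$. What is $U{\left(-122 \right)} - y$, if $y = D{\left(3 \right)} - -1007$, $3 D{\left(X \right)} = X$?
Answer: $-974$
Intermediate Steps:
$D{\left(X \right)} = \frac{X}{3}$
$y = 1008$ ($y = \frac{1}{3} \cdot 3 - -1007 = 1 + 1007 = 1008$)
$U{\left(f \right)} = 34$ ($U{\left(f \right)} = 4 + 30 = 34$)
$U{\left(-122 \right)} - y = 34 - 1008 = -974$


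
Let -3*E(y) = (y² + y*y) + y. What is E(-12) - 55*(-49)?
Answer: 2603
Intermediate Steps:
E(y) = -2*y²/3 - y/3 (E(y) = -((y² + y*y) + y)/3 = -((y² + y²) + y)/3 = -(2*y² + y)/3 = -(y + 2*y²)/3 = -2*y²/3 - y/3)
E(-12) - 55*(-49) = -⅓*(-12)*(1 + 2*(-12)) - 55*(-49) = -⅓*(-12)*(1 - 24) + 2695 = -⅓*(-12)*(-23) + 2695 = -92 + 2695 = 2603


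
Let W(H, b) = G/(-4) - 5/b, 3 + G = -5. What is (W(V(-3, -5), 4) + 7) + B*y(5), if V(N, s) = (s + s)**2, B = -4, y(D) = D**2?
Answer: -369/4 ≈ -92.250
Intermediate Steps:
G = -8 (G = -3 - 5 = -8)
V(N, s) = 4*s**2 (V(N, s) = (2*s)**2 = 4*s**2)
W(H, b) = 2 - 5/b (W(H, b) = -8/(-4) - 5/b = -8*(-1/4) - 5/b = 2 - 5/b)
(W(V(-3, -5), 4) + 7) + B*y(5) = ((2 - 5/4) + 7) - 4*5**2 = ((2 - 5*1/4) + 7) - 4*25 = ((2 - 5/4) + 7) - 100 = (3/4 + 7) - 100 = 31/4 - 100 = -369/4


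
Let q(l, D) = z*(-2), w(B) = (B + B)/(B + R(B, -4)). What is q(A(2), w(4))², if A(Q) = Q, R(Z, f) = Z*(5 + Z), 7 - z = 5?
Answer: 16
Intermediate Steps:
z = 2 (z = 7 - 1*5 = 7 - 5 = 2)
w(B) = 2*B/(B + B*(5 + B)) (w(B) = (B + B)/(B + B*(5 + B)) = (2*B)/(B + B*(5 + B)) = 2*B/(B + B*(5 + B)))
q(l, D) = -4 (q(l, D) = 2*(-2) = -4)
q(A(2), w(4))² = (-4)² = 16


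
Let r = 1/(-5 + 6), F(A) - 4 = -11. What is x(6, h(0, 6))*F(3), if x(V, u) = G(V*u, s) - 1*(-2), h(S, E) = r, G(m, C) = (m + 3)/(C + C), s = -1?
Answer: 35/2 ≈ 17.500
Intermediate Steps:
F(A) = -7 (F(A) = 4 - 11 = -7)
r = 1 (r = 1/1 = 1)
G(m, C) = (3 + m)/(2*C) (G(m, C) = (3 + m)/((2*C)) = (3 + m)*(1/(2*C)) = (3 + m)/(2*C))
h(S, E) = 1
x(V, u) = ½ - V*u/2 (x(V, u) = (½)*(3 + V*u)/(-1) - 1*(-2) = (½)*(-1)*(3 + V*u) + 2 = (-3/2 - V*u/2) + 2 = ½ - V*u/2)
x(6, h(0, 6))*F(3) = (½ - ½*6*1)*(-7) = (½ - 3)*(-7) = -5/2*(-7) = 35/2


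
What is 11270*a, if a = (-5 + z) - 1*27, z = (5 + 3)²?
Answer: 360640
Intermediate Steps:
z = 64 (z = 8² = 64)
a = 32 (a = (-5 + 64) - 1*27 = 59 - 27 = 32)
11270*a = 11270*32 = 360640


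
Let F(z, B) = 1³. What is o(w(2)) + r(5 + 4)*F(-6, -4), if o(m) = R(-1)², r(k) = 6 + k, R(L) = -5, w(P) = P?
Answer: 40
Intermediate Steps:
F(z, B) = 1
o(m) = 25 (o(m) = (-5)² = 25)
o(w(2)) + r(5 + 4)*F(-6, -4) = 25 + (6 + (5 + 4))*1 = 25 + (6 + 9)*1 = 25 + 15*1 = 25 + 15 = 40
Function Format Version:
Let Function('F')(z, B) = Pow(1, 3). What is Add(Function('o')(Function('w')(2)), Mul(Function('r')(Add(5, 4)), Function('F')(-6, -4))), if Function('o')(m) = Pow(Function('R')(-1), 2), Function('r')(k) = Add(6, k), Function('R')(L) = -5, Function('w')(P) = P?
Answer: 40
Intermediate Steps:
Function('F')(z, B) = 1
Function('o')(m) = 25 (Function('o')(m) = Pow(-5, 2) = 25)
Add(Function('o')(Function('w')(2)), Mul(Function('r')(Add(5, 4)), Function('F')(-6, -4))) = Add(25, Mul(Add(6, Add(5, 4)), 1)) = Add(25, Mul(Add(6, 9), 1)) = Add(25, Mul(15, 1)) = Add(25, 15) = 40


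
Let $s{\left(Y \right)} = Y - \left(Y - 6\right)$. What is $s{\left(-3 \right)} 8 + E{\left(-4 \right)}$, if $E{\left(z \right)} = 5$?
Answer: $53$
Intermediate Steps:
$s{\left(Y \right)} = 6$ ($s{\left(Y \right)} = Y - \left(Y - 6\right) = Y - \left(-6 + Y\right) = 6$)
$s{\left(-3 \right)} 8 + E{\left(-4 \right)} = 6 \cdot 8 + 5 = 48 + 5 = 53$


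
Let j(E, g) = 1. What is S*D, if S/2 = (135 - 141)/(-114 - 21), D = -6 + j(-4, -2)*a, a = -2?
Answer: -32/45 ≈ -0.71111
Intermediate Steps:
D = -8 (D = -6 + 1*(-2) = -6 - 2 = -8)
S = 4/45 (S = 2*((135 - 141)/(-114 - 21)) = 2*(-6/(-135)) = 2*(-6*(-1/135)) = 2*(2/45) = 4/45 ≈ 0.088889)
S*D = (4/45)*(-8) = -32/45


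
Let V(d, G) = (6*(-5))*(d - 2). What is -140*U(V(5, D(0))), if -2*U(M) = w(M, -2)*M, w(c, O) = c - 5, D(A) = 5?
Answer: 598500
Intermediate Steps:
w(c, O) = -5 + c
V(d, G) = 60 - 30*d (V(d, G) = -30*(-2 + d) = 60 - 30*d)
U(M) = -M*(-5 + M)/2 (U(M) = -(-5 + M)*M/2 = -M*(-5 + M)/2)
-140*U(V(5, D(0))) = -70*(60 - 30*5)*(5 - (60 - 30*5)) = -70*(60 - 150)*(5 - (60 - 150)) = -70*(-90)*(5 - 1*(-90)) = -70*(-90)*(5 + 90) = -70*(-90)*95 = -140*(-4275) = 598500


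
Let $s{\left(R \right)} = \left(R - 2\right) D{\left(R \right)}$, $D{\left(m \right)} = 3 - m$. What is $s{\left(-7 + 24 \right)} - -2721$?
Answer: $2511$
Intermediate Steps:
$s{\left(R \right)} = \left(-2 + R\right) \left(3 - R\right)$ ($s{\left(R \right)} = \left(R - 2\right) \left(3 - R\right) = \left(-2 + R\right) \left(3 - R\right)$)
$s{\left(-7 + 24 \right)} - -2721 = - \left(-3 + \left(-7 + 24\right)\right) \left(-2 + \left(-7 + 24\right)\right) - -2721 = - \left(-3 + 17\right) \left(-2 + 17\right) + 2721 = \left(-1\right) 14 \cdot 15 + 2721 = -210 + 2721 = 2511$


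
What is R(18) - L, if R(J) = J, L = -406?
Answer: 424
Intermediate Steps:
R(18) - L = 18 - 1*(-406) = 18 + 406 = 424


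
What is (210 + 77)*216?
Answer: 61992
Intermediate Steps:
(210 + 77)*216 = 287*216 = 61992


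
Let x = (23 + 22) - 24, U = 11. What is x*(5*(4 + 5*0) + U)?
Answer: 651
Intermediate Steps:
x = 21 (x = 45 - 24 = 21)
x*(5*(4 + 5*0) + U) = 21*(5*(4 + 5*0) + 11) = 21*(5*(4 + 0) + 11) = 21*(5*4 + 11) = 21*(20 + 11) = 21*31 = 651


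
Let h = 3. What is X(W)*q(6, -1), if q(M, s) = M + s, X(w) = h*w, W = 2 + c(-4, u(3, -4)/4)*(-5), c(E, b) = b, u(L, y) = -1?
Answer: 195/4 ≈ 48.750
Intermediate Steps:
W = 13/4 (W = 2 - 1/4*(-5) = 2 - 1*¼*(-5) = 2 - ¼*(-5) = 2 + 5/4 = 13/4 ≈ 3.2500)
X(w) = 3*w
X(W)*q(6, -1) = (3*(13/4))*(6 - 1) = (39/4)*5 = 195/4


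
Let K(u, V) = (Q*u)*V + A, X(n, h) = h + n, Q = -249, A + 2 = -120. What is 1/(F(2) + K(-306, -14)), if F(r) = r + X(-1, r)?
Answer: -1/1066835 ≈ -9.3735e-7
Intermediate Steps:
A = -122 (A = -2 - 120 = -122)
K(u, V) = -122 - 249*V*u (K(u, V) = (-249*u)*V - 122 = -249*V*u - 122 = -122 - 249*V*u)
F(r) = -1 + 2*r (F(r) = r + (r - 1) = r + (-1 + r) = -1 + 2*r)
1/(F(2) + K(-306, -14)) = 1/((-1 + 2*2) + (-122 - 249*(-14)*(-306))) = 1/((-1 + 4) + (-122 - 1066716)) = 1/(3 - 1066838) = 1/(-1066835) = -1/1066835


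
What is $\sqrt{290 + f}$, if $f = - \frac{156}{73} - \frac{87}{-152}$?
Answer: $\frac{\sqrt{8878128746}}{5548} \approx 16.983$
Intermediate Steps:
$f = - \frac{17361}{11096}$ ($f = \left(-156\right) \frac{1}{73} - - \frac{87}{152} = - \frac{156}{73} + \frac{87}{152} = - \frac{17361}{11096} \approx -1.5646$)
$\sqrt{290 + f} = \sqrt{290 - \frac{17361}{11096}} = \sqrt{\frac{3200479}{11096}} = \frac{\sqrt{8878128746}}{5548}$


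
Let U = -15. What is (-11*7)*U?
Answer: 1155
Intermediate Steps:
(-11*7)*U = -11*7*(-15) = -77*(-15) = 1155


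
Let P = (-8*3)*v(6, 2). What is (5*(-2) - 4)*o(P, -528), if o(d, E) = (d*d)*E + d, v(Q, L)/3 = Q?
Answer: 1379530656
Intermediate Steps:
v(Q, L) = 3*Q
P = -432 (P = (-8*3)*(3*6) = -24*18 = -432)
o(d, E) = d + E*d**2 (o(d, E) = d**2*E + d = E*d**2 + d = d + E*d**2)
(5*(-2) - 4)*o(P, -528) = (5*(-2) - 4)*(-432*(1 - 528*(-432))) = (-10 - 4)*(-432*(1 + 228096)) = -(-6048)*228097 = -14*(-98537904) = 1379530656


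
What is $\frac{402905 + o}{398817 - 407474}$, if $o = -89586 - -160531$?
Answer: $- \frac{473850}{8657} \approx -54.736$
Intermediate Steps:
$o = 70945$ ($o = -89586 + 160531 = 70945$)
$\frac{402905 + o}{398817 - 407474} = \frac{402905 + 70945}{398817 - 407474} = \frac{473850}{-8657} = 473850 \left(- \frac{1}{8657}\right) = - \frac{473850}{8657}$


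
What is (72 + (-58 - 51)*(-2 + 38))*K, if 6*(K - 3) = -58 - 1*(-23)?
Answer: 10914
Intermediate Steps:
K = -17/6 (K = 3 + (-58 - 1*(-23))/6 = 3 + (-58 + 23)/6 = 3 + (1/6)*(-35) = 3 - 35/6 = -17/6 ≈ -2.8333)
(72 + (-58 - 51)*(-2 + 38))*K = (72 + (-58 - 51)*(-2 + 38))*(-17/6) = (72 - 109*36)*(-17/6) = (72 - 3924)*(-17/6) = -3852*(-17/6) = 10914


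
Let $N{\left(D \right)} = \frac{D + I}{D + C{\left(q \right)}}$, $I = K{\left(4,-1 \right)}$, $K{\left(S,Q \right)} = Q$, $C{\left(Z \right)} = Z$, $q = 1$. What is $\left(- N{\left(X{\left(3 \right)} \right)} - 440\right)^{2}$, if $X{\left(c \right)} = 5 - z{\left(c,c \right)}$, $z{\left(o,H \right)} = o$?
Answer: $\frac{1745041}{9} \approx 1.9389 \cdot 10^{5}$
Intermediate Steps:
$X{\left(c \right)} = 5 - c$
$I = -1$
$N{\left(D \right)} = \frac{-1 + D}{1 + D}$ ($N{\left(D \right)} = \frac{D - 1}{D + 1} = \frac{-1 + D}{1 + D}$)
$\left(- N{\left(X{\left(3 \right)} \right)} - 440\right)^{2} = \left(- \frac{-1 + \left(5 - 3\right)}{1 + \left(5 - 3\right)} - 440\right)^{2} = \left(- \frac{-1 + 2}{1 + 2} - 440\right)^{2} = \left(- \frac{1}{3} - 440\right)^{2} = \left(- \frac{1321}{3}\right)^{2} = \frac{1745041}{9}$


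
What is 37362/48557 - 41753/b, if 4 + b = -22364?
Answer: 2863113637/1086122976 ≈ 2.6361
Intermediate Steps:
b = -22368 (b = -4 - 22364 = -22368)
37362/48557 - 41753/b = 37362/48557 - 41753/(-22368) = 37362*(1/48557) - 41753*(-1/22368) = 37362/48557 + 41753/22368 = 2863113637/1086122976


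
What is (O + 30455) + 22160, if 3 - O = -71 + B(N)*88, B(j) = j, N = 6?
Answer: 52161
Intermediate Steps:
O = -454 (O = 3 - (-71 + 6*88) = 3 - (-71 + 528) = 3 - 1*457 = 3 - 457 = -454)
(O + 30455) + 22160 = (-454 + 30455) + 22160 = 30001 + 22160 = 52161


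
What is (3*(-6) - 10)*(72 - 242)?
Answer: 4760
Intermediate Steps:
(3*(-6) - 10)*(72 - 242) = (-18 - 10)*(-170) = -28*(-170) = 4760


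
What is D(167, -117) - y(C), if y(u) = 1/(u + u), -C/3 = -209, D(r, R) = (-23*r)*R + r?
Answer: 563753255/1254 ≈ 4.4956e+5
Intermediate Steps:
D(r, R) = r - 23*R*r (D(r, R) = -23*R*r + r = r - 23*R*r)
C = 627 (C = -3*(-209) = 627)
y(u) = 1/(2*u)
D(167, -117) - y(C) = 167*(1 - 23*(-117)) - 1/(2*627) = 167*(1 + 2691) - 1/(2*627) = 167*2692 - 1*1/1254 = 449564 - 1/1254 = 563753255/1254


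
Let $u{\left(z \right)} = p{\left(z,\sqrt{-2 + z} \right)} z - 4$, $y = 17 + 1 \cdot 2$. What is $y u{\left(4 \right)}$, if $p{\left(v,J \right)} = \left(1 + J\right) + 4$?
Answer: $304 + 76 \sqrt{2} \approx 411.48$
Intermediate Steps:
$y = 19$ ($y = 17 + 2 = 19$)
$p{\left(v,J \right)} = 5 + J$
$u{\left(z \right)} = -4 + z \left(5 + \sqrt{-2 + z}\right)$ ($u{\left(z \right)} = \left(5 + \sqrt{-2 + z}\right) z - 4 = z \left(5 + \sqrt{-2 + z}\right) - 4 = -4 + z \left(5 + \sqrt{-2 + z}\right)$)
$y u{\left(4 \right)} = 19 \left(-4 + 4 \left(5 + \sqrt{-2 + 4}\right)\right) = 19 \left(-4 + 4 \left(5 + \sqrt{2}\right)\right) = 19 \left(-4 + \left(20 + 4 \sqrt{2}\right)\right) = 19 \left(16 + 4 \sqrt{2}\right) = 304 + 76 \sqrt{2}$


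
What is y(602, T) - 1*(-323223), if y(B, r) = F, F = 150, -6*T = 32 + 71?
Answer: 323373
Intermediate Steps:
T = -103/6 (T = -(32 + 71)/6 = -⅙*103 = -103/6 ≈ -17.167)
y(B, r) = 150
y(602, T) - 1*(-323223) = 150 - 1*(-323223) = 150 + 323223 = 323373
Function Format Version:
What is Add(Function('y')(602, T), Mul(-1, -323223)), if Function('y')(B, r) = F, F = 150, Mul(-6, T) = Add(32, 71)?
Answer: 323373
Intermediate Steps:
T = Rational(-103, 6) (T = Mul(Rational(-1, 6), Add(32, 71)) = Mul(Rational(-1, 6), 103) = Rational(-103, 6) ≈ -17.167)
Function('y')(B, r) = 150
Add(Function('y')(602, T), Mul(-1, -323223)) = Add(150, Mul(-1, -323223)) = Add(150, 323223) = 323373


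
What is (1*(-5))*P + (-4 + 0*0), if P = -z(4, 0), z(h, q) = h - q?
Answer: 16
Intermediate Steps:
P = -4 (P = -(4 - 1*0) = -(4 + 0) = -1*4 = -4)
(1*(-5))*P + (-4 + 0*0) = (1*(-5))*(-4) + (-4 + 0*0) = -5*(-4) + (-4 + 0) = 20 - 4 = 16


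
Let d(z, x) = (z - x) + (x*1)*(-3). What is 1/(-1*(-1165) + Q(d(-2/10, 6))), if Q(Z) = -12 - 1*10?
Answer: 1/1143 ≈ 0.00087489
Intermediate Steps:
d(z, x) = z - 4*x (d(z, x) = (z - x) + x*(-3) = (z - x) - 3*x = z - 4*x)
Q(Z) = -22 (Q(Z) = -12 - 10 = -22)
1/(-1*(-1165) + Q(d(-2/10, 6))) = 1/(-1*(-1165) - 22) = 1/(1165 - 22) = 1/1143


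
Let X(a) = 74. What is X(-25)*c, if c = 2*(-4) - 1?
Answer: -666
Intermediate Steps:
c = -9 (c = -8 - 1 = -9)
X(-25)*c = 74*(-9) = -666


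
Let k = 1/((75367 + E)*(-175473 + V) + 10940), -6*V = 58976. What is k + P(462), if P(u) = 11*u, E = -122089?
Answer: 43998464727757/8657706558 ≈ 5082.0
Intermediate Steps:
V = -29488/3 (V = -⅙*58976 = -29488/3 ≈ -9829.3)
k = 1/8657706558 (k = 1/((75367 - 122089)*(-175473 - 29488/3) + 10940) = 1/(-46722*(-555907/3) + 10940) = 1/(8657695618 + 10940) = 1/8657706558 ≈ 1.1550e-10)
k + P(462) = 1/8657706558 + 11*462 = 1/8657706558 + 5082 = 43998464727757/8657706558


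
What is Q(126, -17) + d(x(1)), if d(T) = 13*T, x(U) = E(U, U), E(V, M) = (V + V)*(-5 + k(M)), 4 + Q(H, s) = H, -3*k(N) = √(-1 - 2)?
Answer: -8 - 26*I*√3/3 ≈ -8.0 - 15.011*I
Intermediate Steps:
k(N) = -I*√3/3 (k(N) = -√(-1 - 2)/3 = -I*√3/3)
Q(H, s) = -4 + H
E(V, M) = 2*V*(-5 - I*√3/3) (E(V, M) = (V + V)*(-5 - I*√3/3) = (2*V)*(-5 - I*√3/3) = 2*V*(-5 - I*√3/3))
x(U) = -2*U*(15 + I*√3)/3
Q(126, -17) + d(x(1)) = (-4 + 126) + 13*(-⅔*1*(15 + I*√3)) = 122 + 13*(-10 - 2*I*√3/3) = 122 + (-130 - 26*I*√3/3) = -8 - 26*I*√3/3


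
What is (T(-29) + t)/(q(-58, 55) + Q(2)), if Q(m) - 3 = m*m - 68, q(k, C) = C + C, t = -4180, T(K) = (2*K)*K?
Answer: -2498/49 ≈ -50.980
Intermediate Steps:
T(K) = 2*K²
q(k, C) = 2*C
Q(m) = -65 + m² (Q(m) = 3 + (m*m - 68) = 3 + (m² - 68) = 3 + (-68 + m²) = -65 + m²)
(T(-29) + t)/(q(-58, 55) + Q(2)) = (2*(-29)² - 4180)/(2*55 + (-65 + 2²)) = (2*841 - 4180)/(110 + (-65 + 4)) = (1682 - 4180)/(110 - 61) = -2498/49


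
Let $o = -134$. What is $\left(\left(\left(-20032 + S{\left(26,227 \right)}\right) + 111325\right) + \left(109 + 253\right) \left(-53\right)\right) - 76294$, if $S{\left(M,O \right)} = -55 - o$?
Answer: $-4108$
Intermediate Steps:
$S{\left(M,O \right)} = 79$ ($S{\left(M,O \right)} = -55 - -134 = -55 + 134 = 79$)
$\left(\left(\left(-20032 + S{\left(26,227 \right)}\right) + 111325\right) + \left(109 + 253\right) \left(-53\right)\right) - 76294 = \left(\left(\left(-20032 + 79\right) + 111325\right) + \left(109 + 253\right) \left(-53\right)\right) - 76294 = \left(\left(-19953 + 111325\right) + 362 \left(-53\right)\right) - 76294 = \left(91372 - 19186\right) - 76294 = 72186 - 76294 = -4108$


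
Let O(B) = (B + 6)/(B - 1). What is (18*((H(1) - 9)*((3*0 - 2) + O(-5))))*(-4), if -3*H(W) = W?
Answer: -1456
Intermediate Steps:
H(W) = -W/3
O(B) = (6 + B)/(-1 + B)
(18*((H(1) - 9)*((3*0 - 2) + O(-5))))*(-4) = (18*((-⅓*1 - 9)*((3*0 - 2) + (6 - 5)/(-1 - 5))))*(-4) = (18*((-⅓ - 9)*((0 - 2) + 1/(-6))))*(-4) = (18*(-28*(-2 - ⅙*1)/3))*(-4) = (18*(-28*(-2 - ⅙)/3))*(-4) = (18*(-28/3*(-13/6)))*(-4) = (18*(182/9))*(-4) = 364*(-4) = -1456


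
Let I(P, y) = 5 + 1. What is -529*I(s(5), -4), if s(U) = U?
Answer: -3174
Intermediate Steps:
I(P, y) = 6
-529*I(s(5), -4) = -529*6 = -3174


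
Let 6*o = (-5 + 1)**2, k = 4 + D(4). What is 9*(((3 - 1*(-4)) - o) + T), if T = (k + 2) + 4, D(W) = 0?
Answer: 129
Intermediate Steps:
k = 4 (k = 4 + 0 = 4)
o = 8/3 (o = (-5 + 1)**2/6 = (1/6)*(-4)**2 = (1/6)*16 = 8/3 ≈ 2.6667)
T = 10 (T = (4 + 2) + 4 = 6 + 4 = 10)
9*(((3 - 1*(-4)) - o) + T) = 9*(((3 - 1*(-4)) - 1*8/3) + 10) = 9*(((3 + 4) - 8/3) + 10) = 9*((7 - 8/3) + 10) = 9*(13/3 + 10) = 9*(43/3) = 129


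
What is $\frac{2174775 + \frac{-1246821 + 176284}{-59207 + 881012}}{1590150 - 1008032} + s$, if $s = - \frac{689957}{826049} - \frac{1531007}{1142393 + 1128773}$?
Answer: $\frac{999191978789676764194171}{448750039683450313845330} \approx 2.2266$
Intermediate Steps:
$s = - \frac{2831693681205}{1876094403134}$ ($s = \left(-689957\right) \frac{1}{826049} - \frac{1531007}{2271166} = - \frac{689957}{826049} - \frac{1531007}{2271166} = - \frac{2831693681205}{1876094403134} \approx -1.5094$)
$\frac{2174775 + \frac{-1246821 + 176284}{-59207 + 881012}}{1590150 - 1008032} + s = \frac{2174775 + \frac{-1246821 + 176284}{-59207 + 881012}}{1590150 - 1008032} - \frac{2831693681205}{1876094403134} = \frac{2174775 - \frac{1070537}{821805}}{582118} - \frac{2831693681205}{1876094403134} = \left(2174775 - \frac{1070537}{821805}\right) \frac{1}{582118} - \frac{2831693681205}{1876094403134} = \frac{1787239898338}{821805} \cdot \frac{1}{582118} - \frac{2831693681205}{1876094403134} = \frac{893619949169}{239193741495} - \frac{2831693681205}{1876094403134} = \frac{999191978789676764194171}{448750039683450313845330}$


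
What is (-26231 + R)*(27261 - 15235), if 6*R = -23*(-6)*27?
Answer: -307985860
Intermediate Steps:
R = 621 (R = (-23*(-6)*27)/6 = (138*27)/6 = (⅙)*3726 = 621)
(-26231 + R)*(27261 - 15235) = (-26231 + 621)*(27261 - 15235) = -25610*12026 = -307985860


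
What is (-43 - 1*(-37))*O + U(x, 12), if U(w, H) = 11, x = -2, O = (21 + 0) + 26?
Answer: -271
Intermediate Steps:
O = 47 (O = 21 + 26 = 47)
(-43 - 1*(-37))*O + U(x, 12) = (-43 - 1*(-37))*47 + 11 = (-43 + 37)*47 + 11 = -6*47 + 11 = -282 + 11 = -271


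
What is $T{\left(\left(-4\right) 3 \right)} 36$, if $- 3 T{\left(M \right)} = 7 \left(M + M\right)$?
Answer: $2016$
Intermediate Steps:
$T{\left(M \right)} = - \frac{14 M}{3}$ ($T{\left(M \right)} = - \frac{7 \left(M + M\right)}{3} = - \frac{7 \cdot 2 M}{3} = - \frac{14 M}{3}$)
$T{\left(\left(-4\right) 3 \right)} 36 = - \frac{14 \left(\left(-4\right) 3\right)}{3} \cdot 36 = \left(- \frac{14}{3}\right) \left(-12\right) 36 = 56 \cdot 36 = 2016$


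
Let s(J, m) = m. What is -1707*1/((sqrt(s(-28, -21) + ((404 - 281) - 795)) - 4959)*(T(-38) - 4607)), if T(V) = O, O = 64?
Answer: -940557/12413683898 - 569*I*sqrt(77)/12413683898 ≈ -7.5768e-5 - 4.0221e-7*I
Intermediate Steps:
T(V) = 64
-1707*1/((sqrt(s(-28, -21) + ((404 - 281) - 795)) - 4959)*(T(-38) - 4607)) = -1707*1/((64 - 4607)*(sqrt(-21 + ((404 - 281) - 795)) - 4959)) = -1707*(-1/(4543*(sqrt(-21 + (123 - 795)) - 4959))) = -1707*(-1/(4543*(sqrt(-21 - 672) - 4959))) = -1707*(-1/(4543*(sqrt(-693) - 4959))) = -1707*(-1/(4543*(3*I*sqrt(77) - 4959))) = -1707*(-1/(4543*(-4959 + 3*I*sqrt(77)))) = -1707/(22528737 - 13629*I*sqrt(77))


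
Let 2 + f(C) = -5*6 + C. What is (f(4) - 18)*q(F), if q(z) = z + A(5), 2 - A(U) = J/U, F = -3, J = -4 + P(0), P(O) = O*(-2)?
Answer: 46/5 ≈ 9.2000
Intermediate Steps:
P(O) = -2*O
J = -4 (J = -4 - 2*0 = -4 + 0 = -4)
A(U) = 2 + 4/U (A(U) = 2 - (-4)/U = 2 + 4/U)
f(C) = -32 + C (f(C) = -2 + (-5*6 + C) = -2 + (-30 + C) = -32 + C)
q(z) = 14/5 + z (q(z) = z + (2 + 4/5) = z + (2 + 4*(⅕)) = z + (2 + ⅘) = z + 14/5 = 14/5 + z)
(f(4) - 18)*q(F) = ((-32 + 4) - 18)*(14/5 - 3) = (-28 - 18)*(-⅕) = -46*(-⅕) = 46/5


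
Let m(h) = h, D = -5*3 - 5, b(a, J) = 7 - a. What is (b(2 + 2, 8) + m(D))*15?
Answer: -255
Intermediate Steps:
D = -20 (D = -15 - 5 = -20)
(b(2 + 2, 8) + m(D))*15 = ((7 - (2 + 2)) - 20)*15 = ((7 - 1*4) - 20)*15 = ((7 - 4) - 20)*15 = (3 - 20)*15 = -17*15 = -255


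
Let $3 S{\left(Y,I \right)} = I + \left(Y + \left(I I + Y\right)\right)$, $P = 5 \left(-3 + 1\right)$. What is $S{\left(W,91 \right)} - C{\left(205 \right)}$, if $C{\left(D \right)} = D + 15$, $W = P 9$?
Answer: $\frac{7532}{3} \approx 2510.7$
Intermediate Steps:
$P = -10$ ($P = 5 \left(-2\right) = -10$)
$W = -90$ ($W = \left(-10\right) 9 = -90$)
$S{\left(Y,I \right)} = \frac{I}{3} + \frac{I^{2}}{3} + \frac{2 Y}{3}$ ($S{\left(Y,I \right)} = \frac{I + \left(Y + \left(I I + Y\right)\right)}{3} = \frac{I + \left(Y + \left(I^{2} + Y\right)\right)}{3} = \frac{I + \left(Y + \left(Y + I^{2}\right)\right)}{3} = \frac{I + \left(I^{2} + 2 Y\right)}{3} = \frac{I + I^{2} + 2 Y}{3} = \frac{I}{3} + \frac{I^{2}}{3} + \frac{2 Y}{3}$)
$C{\left(D \right)} = 15 + D$
$S{\left(W,91 \right)} - C{\left(205 \right)} = \left(\frac{1}{3} \cdot 91 + \frac{91^{2}}{3} + \frac{2}{3} \left(-90\right)\right) - \left(15 + 205\right) = \left(\frac{91}{3} + \frac{1}{3} \cdot 8281 - 60\right) - 220 = \left(\frac{91}{3} + \frac{8281}{3} - 60\right) - 220 = \frac{8192}{3} - 220 = \frac{7532}{3}$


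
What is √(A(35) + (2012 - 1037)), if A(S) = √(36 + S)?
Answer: √(975 + √71) ≈ 31.360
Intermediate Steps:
√(A(35) + (2012 - 1037)) = √(√(36 + 35) + (2012 - 1037)) = √(√71 + 975) = √(975 + √71)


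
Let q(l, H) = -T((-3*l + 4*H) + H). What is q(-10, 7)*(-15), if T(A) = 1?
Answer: 15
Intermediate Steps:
q(l, H) = -1 (q(l, H) = -1*1 = -1)
q(-10, 7)*(-15) = -1*(-15) = 15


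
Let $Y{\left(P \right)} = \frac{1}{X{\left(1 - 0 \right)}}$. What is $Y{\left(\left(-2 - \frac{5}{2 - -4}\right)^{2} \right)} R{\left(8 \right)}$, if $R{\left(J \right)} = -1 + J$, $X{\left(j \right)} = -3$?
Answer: $- \frac{7}{3} \approx -2.3333$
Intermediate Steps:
$Y{\left(P \right)} = - \frac{1}{3}$ ($Y{\left(P \right)} = \frac{1}{-3} = - \frac{1}{3}$)
$Y{\left(\left(-2 - \frac{5}{2 - -4}\right)^{2} \right)} R{\left(8 \right)} = - \frac{-1 + 8}{3} = \left(- \frac{1}{3}\right) 7 = - \frac{7}{3}$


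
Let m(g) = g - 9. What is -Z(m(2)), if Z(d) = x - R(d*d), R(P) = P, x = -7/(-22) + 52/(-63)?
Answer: 68617/1386 ≈ 49.507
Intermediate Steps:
m(g) = -9 + g
x = -703/1386 (x = -7*(-1/22) + 52*(-1/63) = 7/22 - 52/63 = -703/1386 ≈ -0.50721)
Z(d) = -703/1386 - d**2 (Z(d) = -703/1386 - d*d = -703/1386 - d**2)
-Z(m(2)) = -(-703/1386 - (-9 + 2)**2) = -(-703/1386 - 1*(-7)**2) = -(-703/1386 - 1*49) = -(-703/1386 - 49) = -1*(-68617/1386) = 68617/1386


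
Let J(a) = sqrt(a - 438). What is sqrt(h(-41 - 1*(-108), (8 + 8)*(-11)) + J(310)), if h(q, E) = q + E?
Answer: sqrt(-109 + 8*I*sqrt(2)) ≈ 0.5411 + 10.454*I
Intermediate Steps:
J(a) = sqrt(-438 + a)
h(q, E) = E + q
sqrt(h(-41 - 1*(-108), (8 + 8)*(-11)) + J(310)) = sqrt(((8 + 8)*(-11) + (-41 - 1*(-108))) + sqrt(-438 + 310)) = sqrt((16*(-11) + (-41 + 108)) + sqrt(-128)) = sqrt((-176 + 67) + 8*I*sqrt(2)) = sqrt(-109 + 8*I*sqrt(2))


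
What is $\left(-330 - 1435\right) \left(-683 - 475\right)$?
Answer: $2043870$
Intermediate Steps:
$\left(-330 - 1435\right) \left(-683 - 475\right) = \left(-1765\right) \left(-1158\right) = 2043870$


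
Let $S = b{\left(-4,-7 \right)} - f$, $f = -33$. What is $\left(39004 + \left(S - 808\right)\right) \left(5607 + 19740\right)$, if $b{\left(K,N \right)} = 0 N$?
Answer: $968990463$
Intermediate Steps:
$b{\left(K,N \right)} = 0$
$S = 33$ ($S = 0 - -33 = 0 + 33 = 33$)
$\left(39004 + \left(S - 808\right)\right) \left(5607 + 19740\right) = \left(39004 + \left(33 - 808\right)\right) \left(5607 + 19740\right) = \left(39004 + \left(33 - 808\right)\right) 25347 = \left(39004 - 775\right) 25347 = 38229 \cdot 25347 = 968990463$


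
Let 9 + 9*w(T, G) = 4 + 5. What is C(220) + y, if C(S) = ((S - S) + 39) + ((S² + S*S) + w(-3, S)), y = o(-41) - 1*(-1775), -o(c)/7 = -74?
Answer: 99132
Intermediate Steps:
w(T, G) = 0 (w(T, G) = -1 + (4 + 5)/9 = -1 + (⅑)*9 = -1 + 1 = 0)
o(c) = 518 (o(c) = -7*(-74) = 518)
y = 2293 (y = 518 - 1*(-1775) = 518 + 1775 = 2293)
C(S) = 39 + 2*S² (C(S) = ((S - S) + 39) + ((S² + S*S) + 0) = (0 + 39) + ((S² + S²) + 0) = 39 + (2*S² + 0) = 39 + 2*S²)
C(220) + y = (39 + 2*220²) + 2293 = (39 + 2*48400) + 2293 = (39 + 96800) + 2293 = 96839 + 2293 = 99132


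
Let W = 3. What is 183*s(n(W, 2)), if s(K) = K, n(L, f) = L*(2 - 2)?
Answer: 0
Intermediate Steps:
n(L, f) = 0 (n(L, f) = L*0 = 0)
183*s(n(W, 2)) = 183*0 = 0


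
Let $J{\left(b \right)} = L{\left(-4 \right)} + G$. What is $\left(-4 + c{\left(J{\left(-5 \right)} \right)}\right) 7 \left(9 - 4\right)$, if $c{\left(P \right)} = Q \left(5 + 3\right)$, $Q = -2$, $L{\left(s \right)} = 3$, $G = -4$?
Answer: $-700$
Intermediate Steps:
$J{\left(b \right)} = -1$ ($J{\left(b \right)} = 3 - 4 = -1$)
$c{\left(P \right)} = -16$ ($c{\left(P \right)} = - 2 \left(5 + 3\right) = \left(-2\right) 8 = -16$)
$\left(-4 + c{\left(J{\left(-5 \right)} \right)}\right) 7 \left(9 - 4\right) = \left(-4 - 16\right) 7 \left(9 - 4\right) = \left(-20\right) 7 \left(9 - 4\right) = \left(-140\right) 5 = -700$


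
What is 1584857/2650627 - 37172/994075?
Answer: 1476937615431/2634922035025 ≈ 0.56052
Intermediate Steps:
1584857/2650627 - 37172/994075 = 1476937615431/2634922035025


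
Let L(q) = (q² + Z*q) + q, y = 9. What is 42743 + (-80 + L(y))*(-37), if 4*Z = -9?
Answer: 172489/4 ≈ 43122.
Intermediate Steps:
Z = -9/4 (Z = (¼)*(-9) = -9/4 ≈ -2.2500)
L(q) = q² - 5*q/4 (L(q) = (q² - 9*q/4) + q = q² - 5*q/4)
42743 + (-80 + L(y))*(-37) = 42743 + (-80 + (¼)*9*(-5 + 4*9))*(-37) = 42743 + (-80 + (¼)*9*(-5 + 36))*(-37) = 42743 + (-80 + (¼)*9*31)*(-37) = 42743 + (-80 + 279/4)*(-37) = 42743 - 41/4*(-37) = 42743 + 1517/4 = 172489/4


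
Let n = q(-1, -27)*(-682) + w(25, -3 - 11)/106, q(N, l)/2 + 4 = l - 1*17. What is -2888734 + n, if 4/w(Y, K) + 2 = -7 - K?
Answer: -748164428/265 ≈ -2.8233e+6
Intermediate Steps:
w(Y, K) = 4/(-9 - K) (w(Y, K) = 4/(-2 + (-7 - K)) = 4/(-9 - K))
q(N, l) = -42 + 2*l (q(N, l) = -8 + 2*(l - 1*17) = -8 + 2*(l - 17) = -8 + 2*(-17 + l) = -8 + (-34 + 2*l) = -42 + 2*l)
n = 17350082/265 (n = (-42 + 2*(-27))*(-682) - 4/(9 + (-3 - 11))/106 = (-42 - 54)*(-682) - 4/(9 - 14)*(1/106) = -96*(-682) - 4/(-5)*(1/106) = 65472 - 4*(-⅕)*(1/106) = 65472 + (⅘)*(1/106) = 65472 + 2/265 = 17350082/265 ≈ 65472.)
-2888734 + n = -2888734 + 17350082/265 = -748164428/265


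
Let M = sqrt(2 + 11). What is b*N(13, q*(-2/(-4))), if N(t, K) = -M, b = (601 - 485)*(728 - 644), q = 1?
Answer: -9744*sqrt(13) ≈ -35133.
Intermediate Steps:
b = 9744 (b = 116*84 = 9744)
M = sqrt(13) ≈ 3.6056
N(t, K) = -sqrt(13)
b*N(13, q*(-2/(-4))) = 9744*(-sqrt(13)) = -9744*sqrt(13)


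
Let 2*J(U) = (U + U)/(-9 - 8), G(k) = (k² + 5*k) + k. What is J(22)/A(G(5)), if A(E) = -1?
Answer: 22/17 ≈ 1.2941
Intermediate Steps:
G(k) = k² + 6*k
J(U) = -U/17 (J(U) = ((U + U)/(-9 - 8))/2 = ((2*U)/(-17))/2 = ((2*U)*(-1/17))/2 = (-2*U/17)/2 = -U/17)
J(22)/A(G(5)) = -1/17*22/(-1) = -22/17*(-1) = 22/17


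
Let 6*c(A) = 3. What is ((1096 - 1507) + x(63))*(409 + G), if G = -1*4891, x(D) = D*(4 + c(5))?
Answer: 571455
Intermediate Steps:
c(A) = ½ (c(A) = (⅙)*3 = ½)
x(D) = 9*D/2 (x(D) = D*(4 + ½) = D*(9/2) = 9*D/2)
G = -4891
((1096 - 1507) + x(63))*(409 + G) = ((1096 - 1507) + (9/2)*63)*(409 - 4891) = (-411 + 567/2)*(-4482) = -255/2*(-4482) = 571455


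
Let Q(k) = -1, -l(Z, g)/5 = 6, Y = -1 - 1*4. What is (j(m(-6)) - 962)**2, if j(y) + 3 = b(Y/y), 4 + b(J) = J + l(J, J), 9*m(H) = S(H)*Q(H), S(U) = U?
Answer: 4052169/4 ≈ 1.0130e+6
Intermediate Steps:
Y = -5 (Y = -1 - 4 = -5)
l(Z, g) = -30 (l(Z, g) = -5*6 = -30)
m(H) = -H/9 (m(H) = (H*(-1))/9 = (-H)/9 = -H/9)
b(J) = -34 + J (b(J) = -4 + (J - 30) = -4 + (-30 + J) = -34 + J)
j(y) = -37 - 5/y (j(y) = -3 + (-34 - 5/y) = -37 - 5/y)
(j(m(-6)) - 962)**2 = ((-37 - 5/((-1/9*(-6)))) - 962)**2 = ((-37 - 5/2/3) - 962)**2 = ((-37 - 5*3/2) - 962)**2 = ((-37 - 15/2) - 962)**2 = (-89/2 - 962)**2 = (-2013/2)**2 = 4052169/4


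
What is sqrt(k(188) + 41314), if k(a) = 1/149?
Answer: sqrt(917212263)/149 ≈ 203.26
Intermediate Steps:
k(a) = 1/149
sqrt(k(188) + 41314) = sqrt(1/149 + 41314) = sqrt(6155787/149) = sqrt(917212263)/149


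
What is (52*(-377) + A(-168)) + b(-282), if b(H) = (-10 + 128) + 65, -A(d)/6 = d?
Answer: -18413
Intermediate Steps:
A(d) = -6*d
b(H) = 183 (b(H) = 118 + 65 = 183)
(52*(-377) + A(-168)) + b(-282) = (52*(-377) - 6*(-168)) + 183 = (-19604 + 1008) + 183 = -18596 + 183 = -18413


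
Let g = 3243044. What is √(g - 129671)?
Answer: √3113373 ≈ 1764.5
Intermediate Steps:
√(g - 129671) = √(3243044 - 129671) = √3113373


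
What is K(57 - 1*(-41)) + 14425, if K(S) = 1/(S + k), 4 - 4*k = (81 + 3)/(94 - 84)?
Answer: 13977835/969 ≈ 14425.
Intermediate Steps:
k = -11/10 (k = 1 - (81 + 3)/(4*(94 - 84)) = 1 - 21/10 = -11/10 ≈ -1.1000)
K(S) = 1/(-11/10 + S) (K(S) = 1/(S - 11/10) = 1/(-11/10 + S))
K(57 - 1*(-41)) + 14425 = 10/(-11 + 10*(57 - 1*(-41))) + 14425 = 10/(-11 + 10*(57 + 41)) + 14425 = 10/(-11 + 10*98) + 14425 = 10/(-11 + 980) + 14425 = 10/969 + 14425 = 13977835/969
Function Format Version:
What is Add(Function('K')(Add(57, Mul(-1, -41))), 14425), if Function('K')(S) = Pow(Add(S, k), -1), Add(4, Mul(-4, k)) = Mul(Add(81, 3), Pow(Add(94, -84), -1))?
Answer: Rational(13977835, 969) ≈ 14425.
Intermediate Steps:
k = Rational(-11, 10) (k = Add(1, Mul(Rational(-1, 4), Mul(Add(81, 3), Pow(Add(94, -84), -1)))) = Add(1, Mul(Rational(-1, 4), Mul(84, Pow(10, -1)))) = Add(1, Mul(Rational(-1, 4), Mul(84, Rational(1, 10)))) = Add(1, Mul(Rational(-1, 4), Rational(42, 5))) = Add(1, Rational(-21, 10)) = Rational(-11, 10) ≈ -1.1000)
Function('K')(S) = Pow(Add(Rational(-11, 10), S), -1) (Function('K')(S) = Pow(Add(S, Rational(-11, 10)), -1) = Pow(Add(Rational(-11, 10), S), -1))
Add(Function('K')(Add(57, Mul(-1, -41))), 14425) = Add(Mul(10, Pow(Add(-11, Mul(10, Add(57, Mul(-1, -41)))), -1)), 14425) = Add(Mul(10, Pow(Add(-11, Mul(10, Add(57, 41))), -1)), 14425) = Add(Mul(10, Pow(Add(-11, Mul(10, 98)), -1)), 14425) = Add(Mul(10, Pow(Add(-11, 980), -1)), 14425) = Add(Mul(10, Pow(969, -1)), 14425) = Add(Mul(10, Rational(1, 969)), 14425) = Add(Rational(10, 969), 14425) = Rational(13977835, 969)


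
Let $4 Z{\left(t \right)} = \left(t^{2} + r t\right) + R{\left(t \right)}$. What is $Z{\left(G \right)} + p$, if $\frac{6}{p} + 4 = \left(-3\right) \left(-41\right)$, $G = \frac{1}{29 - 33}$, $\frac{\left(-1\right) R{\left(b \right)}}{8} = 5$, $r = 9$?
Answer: $- \frac{79941}{7616} \approx -10.496$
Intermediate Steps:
$R{\left(b \right)} = -40$ ($R{\left(b \right)} = \left(-8\right) 5 = -40$)
$G = - \frac{1}{4}$ ($G = \frac{1}{-4} = - \frac{1}{4} \approx -0.25$)
$p = \frac{6}{119}$ ($p = \frac{6}{-4 - -123} = \frac{6}{-4 + 123} = \frac{6}{119} \approx 0.05042$)
$Z{\left(t \right)} = -10 + \frac{t^{2}}{4} + \frac{9 t}{4}$ ($Z{\left(t \right)} = \frac{\left(t^{2} + 9 t\right) - 40}{4} = \frac{-40 + t^{2} + 9 t}{4} = -10 + \frac{t^{2}}{4} + \frac{9 t}{4}$)
$Z{\left(G \right)} + p = \left(-10 + \frac{\left(- \frac{1}{4}\right)^{2}}{4} + \frac{9}{4} \left(- \frac{1}{4}\right)\right) + \frac{6}{119} = \left(-10 + \frac{1}{4} \cdot \frac{1}{16} - \frac{9}{16}\right) + \frac{6}{119} = \left(-10 + \frac{1}{64} - \frac{9}{16}\right) + \frac{6}{119} = - \frac{675}{64} + \frac{6}{119} = - \frac{79941}{7616}$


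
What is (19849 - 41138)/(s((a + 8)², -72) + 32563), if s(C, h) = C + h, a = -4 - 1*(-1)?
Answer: -21289/32516 ≈ -0.65472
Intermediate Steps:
a = -3 (a = -4 + 1 = -3)
(19849 - 41138)/(s((a + 8)², -72) + 32563) = (19849 - 41138)/(((-3 + 8)² - 72) + 32563) = -21289/((5² - 72) + 32563) = -21289/((25 - 72) + 32563) = -21289/(-47 + 32563) = -21289/32516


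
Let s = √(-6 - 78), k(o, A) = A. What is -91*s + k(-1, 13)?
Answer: 13 - 182*I*√21 ≈ 13.0 - 834.03*I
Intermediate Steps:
s = 2*I*√21 (s = √(-84) = 2*I*√21 ≈ 9.1651*I)
-91*s + k(-1, 13) = -182*I*√21 + 13 = 13 - 182*I*√21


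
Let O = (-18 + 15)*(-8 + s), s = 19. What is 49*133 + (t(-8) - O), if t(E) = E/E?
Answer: 6551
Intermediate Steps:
t(E) = 1
O = -33 (O = (-18 + 15)*(-8 + 19) = -3*11 = -33)
49*133 + (t(-8) - O) = 49*133 + (1 - 1*(-33)) = 6517 + (1 + 33) = 6517 + 34 = 6551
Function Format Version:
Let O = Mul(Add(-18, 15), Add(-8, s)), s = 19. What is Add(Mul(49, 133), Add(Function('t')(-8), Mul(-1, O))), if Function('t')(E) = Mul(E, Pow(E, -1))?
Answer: 6551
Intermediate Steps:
Function('t')(E) = 1
O = -33 (O = Mul(Add(-18, 15), Add(-8, 19)) = Mul(-3, 11) = -33)
Add(Mul(49, 133), Add(Function('t')(-8), Mul(-1, O))) = Add(Mul(49, 133), Add(1, Mul(-1, -33))) = Add(6517, Add(1, 33)) = Add(6517, 34) = 6551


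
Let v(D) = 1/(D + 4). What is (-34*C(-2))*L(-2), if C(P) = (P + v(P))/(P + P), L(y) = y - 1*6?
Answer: 102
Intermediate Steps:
L(y) = -6 + y (L(y) = y - 6 = -6 + y)
v(D) = 1/(4 + D)
C(P) = (P + 1/(4 + P))/(2*P) (C(P) = (P + 1/(4 + P))/(P + P) = (P + 1/(4 + P))/((2*P)) = (P + 1/(4 + P))*(1/(2*P)) = (P + 1/(4 + P))/(2*P))
(-34*C(-2))*L(-2) = (-17*(1 - 2*(4 - 2))/((-2)*(4 - 2)))*(-6 - 2) = -17*(-1)*(1 - 2*2)/(2*2)*(-8) = -17*(-1)*(1 - 4)/(2*2)*(-8) = -17*(-1)*(-3)/(2*2)*(-8) = -34*3/8*(-8) = -51/4*(-8) = 102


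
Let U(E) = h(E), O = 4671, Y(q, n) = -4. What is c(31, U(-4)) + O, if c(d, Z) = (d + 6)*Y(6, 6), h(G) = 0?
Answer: 4523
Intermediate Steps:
U(E) = 0
c(d, Z) = -24 - 4*d (c(d, Z) = (d + 6)*(-4) = (6 + d)*(-4) = -24 - 4*d)
c(31, U(-4)) + O = (-24 - 4*31) + 4671 = (-24 - 124) + 4671 = -148 + 4671 = 4523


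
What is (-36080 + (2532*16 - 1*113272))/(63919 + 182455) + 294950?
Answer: 36333951230/123187 ≈ 2.9495e+5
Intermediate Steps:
(-36080 + (2532*16 - 1*113272))/(63919 + 182455) + 294950 = (-36080 + (40512 - 113272))/246374 + 294950 = (-36080 - 72760)*(1/246374) + 294950 = -108840*1/246374 + 294950 = -54420/123187 + 294950 = 36333951230/123187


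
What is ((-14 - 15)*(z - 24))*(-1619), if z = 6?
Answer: -845118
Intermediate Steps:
((-14 - 15)*(z - 24))*(-1619) = ((-14 - 15)*(6 - 24))*(-1619) = -29*(-18)*(-1619) = 522*(-1619) = -845118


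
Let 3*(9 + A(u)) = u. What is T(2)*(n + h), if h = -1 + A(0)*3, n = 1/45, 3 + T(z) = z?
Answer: 1259/45 ≈ 27.978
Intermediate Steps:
T(z) = -3 + z
A(u) = -9 + u/3
n = 1/45 ≈ 0.022222
h = -28 (h = -1 + (-9 + (⅓)*0)*3 = -1 + (-9 + 0)*3 = -1 - 9*3 = -1 - 27 = -28)
T(2)*(n + h) = (-3 + 2)*(1/45 - 28) = -1*(-1259/45) = 1259/45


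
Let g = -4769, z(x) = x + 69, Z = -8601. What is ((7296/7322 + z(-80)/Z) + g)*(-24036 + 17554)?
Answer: 139026028590740/4498323 ≈ 3.0906e+7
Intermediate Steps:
z(x) = 69 + x
((7296/7322 + z(-80)/Z) + g)*(-24036 + 17554) = ((7296/7322 + (69 - 80)/(-8601)) - 4769)*(-24036 + 17554) = ((7296*(1/7322) - 11*(-1/8601)) - 4769)*(-6482) = ((3648/3661 + 11/8601) - 4769)*(-6482) = (31416719/31488261 - 4769)*(-6482) = -150136099990/31488261*(-6482) = 139026028590740/4498323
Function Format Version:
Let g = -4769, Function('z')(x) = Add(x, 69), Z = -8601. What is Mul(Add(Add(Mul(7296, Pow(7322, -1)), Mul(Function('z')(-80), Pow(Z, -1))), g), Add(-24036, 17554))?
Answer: Rational(139026028590740, 4498323) ≈ 3.0906e+7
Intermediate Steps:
Function('z')(x) = Add(69, x)
Mul(Add(Add(Mul(7296, Pow(7322, -1)), Mul(Function('z')(-80), Pow(Z, -1))), g), Add(-24036, 17554)) = Mul(Add(Add(Mul(7296, Pow(7322, -1)), Mul(Add(69, -80), Pow(-8601, -1))), -4769), Add(-24036, 17554)) = Mul(Add(Add(Mul(7296, Rational(1, 7322)), Mul(-11, Rational(-1, 8601))), -4769), -6482) = Mul(Add(Add(Rational(3648, 3661), Rational(11, 8601)), -4769), -6482) = Mul(Add(Rational(31416719, 31488261), -4769), -6482) = Mul(Rational(-150136099990, 31488261), -6482) = Rational(139026028590740, 4498323)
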